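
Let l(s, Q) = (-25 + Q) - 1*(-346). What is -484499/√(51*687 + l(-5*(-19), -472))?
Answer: -484499*√34886/34886 ≈ -2594.0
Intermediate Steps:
l(s, Q) = 321 + Q (l(s, Q) = (-25 + Q) + 346 = 321 + Q)
-484499/√(51*687 + l(-5*(-19), -472)) = -484499/√(51*687 + (321 - 472)) = -484499/√(35037 - 151) = -484499*√34886/34886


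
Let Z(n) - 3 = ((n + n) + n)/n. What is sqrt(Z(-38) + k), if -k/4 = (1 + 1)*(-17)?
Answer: sqrt(142) ≈ 11.916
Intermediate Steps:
Z(n) = 6 (Z(n) = 3 + ((n + n) + n)/n = 3 + (2*n + n)/n = 3 + (3*n)/n = 3 + 3 = 6)
k = 136 (k = -4*(1 + 1)*(-17) = -8*(-17) = -4*(-34) = 136)
sqrt(Z(-38) + k) = sqrt(6 + 136) = sqrt(142)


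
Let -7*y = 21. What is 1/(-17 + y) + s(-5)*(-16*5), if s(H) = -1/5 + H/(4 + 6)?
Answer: 1119/20 ≈ 55.950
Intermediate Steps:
y = -3 (y = -1/7*21 = -3)
s(H) = -1/5 + H/10 (s(H) = -1*1/5 + H/10 = -1/5 + H*(1/10) = -1/5 + H/10)
1/(-17 + y) + s(-5)*(-16*5) = 1/(-17 - 3) + (-1/5 + (1/10)*(-5))*(-16*5) = 1/(-20) + (-1/5 - 1/2)*(-80) = -1/20 - 7/10*(-80) = -1/20 + 56 = 1119/20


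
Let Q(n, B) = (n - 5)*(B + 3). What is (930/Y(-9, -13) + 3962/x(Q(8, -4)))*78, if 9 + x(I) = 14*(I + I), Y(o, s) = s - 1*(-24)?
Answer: 1115608/341 ≈ 3271.6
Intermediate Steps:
Y(o, s) = 24 + s (Y(o, s) = s + 24 = 24 + s)
Q(n, B) = (-5 + n)*(3 + B)
x(I) = -9 + 28*I (x(I) = -9 + 14*(I + I) = -9 + 14*(2*I) = -9 + 28*I)
(930/Y(-9, -13) + 3962/x(Q(8, -4)))*78 = (930/(24 - 13) + 3962/(-9 + 28*(-15 - 5*(-4) + 3*8 - 4*8)))*78 = (930/11 + 3962/(-9 + 28*(-15 + 20 + 24 - 32)))*78 = (930*(1/11) + 3962/(-9 + 28*(-3)))*78 = (930/11 + 3962/(-9 - 84))*78 = (930/11 + 3962/(-93))*78 = (930/11 + 3962*(-1/93))*78 = (930/11 - 3962/93)*78 = (42908/1023)*78 = 1115608/341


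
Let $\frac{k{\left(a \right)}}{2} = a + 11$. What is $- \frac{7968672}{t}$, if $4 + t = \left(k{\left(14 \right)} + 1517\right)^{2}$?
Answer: $- \frac{2656224}{818495} \approx -3.2453$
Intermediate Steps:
$k{\left(a \right)} = 22 + 2 a$ ($k{\left(a \right)} = 2 \left(a + 11\right) = 2 \left(11 + a\right) = 22 + 2 a$)
$t = 2455485$ ($t = -4 + \left(\left(22 + 2 \cdot 14\right) + 1517\right)^{2} = -4 + \left(\left(22 + 28\right) + 1517\right)^{2} = -4 + \left(50 + 1517\right)^{2} = -4 + 1567^{2} = -4 + 2455489 = 2455485$)
$- \frac{7968672}{t} = - \frac{7968672}{2455485} = \left(-7968672\right) \frac{1}{2455485} = - \frac{2656224}{818495}$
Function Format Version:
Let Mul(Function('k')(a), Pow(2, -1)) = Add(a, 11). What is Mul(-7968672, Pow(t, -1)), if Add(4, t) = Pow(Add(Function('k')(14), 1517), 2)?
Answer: Rational(-2656224, 818495) ≈ -3.2453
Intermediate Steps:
Function('k')(a) = Add(22, Mul(2, a)) (Function('k')(a) = Mul(2, Add(a, 11)) = Mul(2, Add(11, a)) = Add(22, Mul(2, a)))
t = 2455485 (t = Add(-4, Pow(Add(Add(22, Mul(2, 14)), 1517), 2)) = Add(-4, Pow(Add(Add(22, 28), 1517), 2)) = Add(-4, Pow(Add(50, 1517), 2)) = Add(-4, Pow(1567, 2)) = Add(-4, 2455489) = 2455485)
Mul(-7968672, Pow(t, -1)) = Mul(-7968672, Pow(2455485, -1)) = Mul(-7968672, Rational(1, 2455485)) = Rational(-2656224, 818495)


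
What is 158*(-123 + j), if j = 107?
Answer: -2528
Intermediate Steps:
158*(-123 + j) = 158*(-123 + 107) = 158*(-16) = -2528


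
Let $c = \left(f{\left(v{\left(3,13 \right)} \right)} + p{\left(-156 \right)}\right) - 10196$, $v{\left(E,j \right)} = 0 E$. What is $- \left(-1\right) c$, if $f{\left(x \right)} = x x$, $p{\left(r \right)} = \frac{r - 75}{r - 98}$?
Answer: $- \frac{2589553}{254} \approx -10195.0$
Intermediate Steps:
$p{\left(r \right)} = \frac{-75 + r}{-98 + r}$
$v{\left(E,j \right)} = 0$
$f{\left(x \right)} = x^{2}$
$c = - \frac{2589553}{254}$ ($c = \left(0^{2} + \frac{-75 - 156}{-98 - 156}\right) - 10196 = \left(0 + \frac{1}{-254} \left(-231\right)\right) - 10196 = \left(0 - - \frac{231}{254}\right) - 10196 = \left(0 + \frac{231}{254}\right) - 10196 = \frac{231}{254} - 10196 = - \frac{2589553}{254} \approx -10195.0$)
$- \left(-1\right) c = - \frac{\left(-1\right) \left(-2589553\right)}{254} = \left(-1\right) \frac{2589553}{254} = - \frac{2589553}{254}$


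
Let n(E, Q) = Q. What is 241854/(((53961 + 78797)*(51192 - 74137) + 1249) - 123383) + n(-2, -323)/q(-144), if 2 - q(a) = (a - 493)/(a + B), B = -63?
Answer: 33945927407807/113219123502 ≈ 299.83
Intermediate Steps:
q(a) = 2 - (-493 + a)/(-63 + a) (q(a) = 2 - (a - 493)/(a - 63) = 2 - (-493 + a)/(-63 + a))
241854/(((53961 + 78797)*(51192 - 74137) + 1249) - 123383) + n(-2, -323)/q(-144) = 241854/(((53961 + 78797)*(51192 - 74137) + 1249) - 123383) - 323*(-63 - 144)/(367 - 144) = 241854/((132758*(-22945) + 1249) - 123383) - 323/(223/(-207)) = 241854/((-3046132310 + 1249) - 123383) - 323/((-1/207*223)) = 241854/(-3046131061 - 123383) - 323/(-223/207) = 241854/(-3046254444) - 323*(-207/223) = 241854*(-1/3046254444) + 66861/223 = -40309/507709074 + 66861/223 = 33945927407807/113219123502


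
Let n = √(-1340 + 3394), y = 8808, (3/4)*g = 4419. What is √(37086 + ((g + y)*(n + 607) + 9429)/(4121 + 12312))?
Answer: √(10161617795511 + 241565100*√2054)/16433 ≈ 194.09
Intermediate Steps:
g = 5892 (g = (4/3)*4419 = 5892)
n = √2054 ≈ 45.321
√(37086 + ((g + y)*(n + 607) + 9429)/(4121 + 12312)) = √(37086 + ((5892 + 8808)*(√2054 + 607) + 9429)/(4121 + 12312)) = √(37086 + (14700*(607 + √2054) + 9429)/16433) = √(37086 + ((8922900 + 14700*√2054) + 9429)*(1/16433)) = √(37086 + (8932329 + 14700*√2054)*(1/16433)) = √(37086 + (8932329/16433 + 14700*√2054/16433)) = √(618366567/16433 + 14700*√2054/16433)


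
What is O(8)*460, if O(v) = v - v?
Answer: 0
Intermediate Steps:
O(v) = 0
O(8)*460 = 0*460 = 0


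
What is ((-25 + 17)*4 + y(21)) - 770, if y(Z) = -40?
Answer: -842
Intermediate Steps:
((-25 + 17)*4 + y(21)) - 770 = ((-25 + 17)*4 - 40) - 770 = (-8*4 - 40) - 770 = (-32 - 40) - 770 = -72 - 770 = -842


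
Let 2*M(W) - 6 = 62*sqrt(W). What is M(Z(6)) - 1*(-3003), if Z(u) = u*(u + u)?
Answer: 3006 + 186*sqrt(2) ≈ 3269.0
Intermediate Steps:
Z(u) = 2*u**2 (Z(u) = u*(2*u) = 2*u**2)
M(W) = 3 + 31*sqrt(W) (M(W) = 3 + (62*sqrt(W))/2 = 3 + 31*sqrt(W))
M(Z(6)) - 1*(-3003) = (3 + 31*sqrt(2*6**2)) - 1*(-3003) = (3 + 31*sqrt(2*36)) + 3003 = (3 + 31*sqrt(72)) + 3003 = (3 + 31*(6*sqrt(2))) + 3003 = (3 + 186*sqrt(2)) + 3003 = 3006 + 186*sqrt(2)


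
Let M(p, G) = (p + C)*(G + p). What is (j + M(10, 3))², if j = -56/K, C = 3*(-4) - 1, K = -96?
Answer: 212521/144 ≈ 1475.8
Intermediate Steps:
C = -13 (C = -12 - 1 = -13)
M(p, G) = (-13 + p)*(G + p) (M(p, G) = (p - 13)*(G + p) = (-13 + p)*(G + p))
j = 7/12 (j = -56/(-96) = -56*(-1/96) = 7/12 ≈ 0.58333)
(j + M(10, 3))² = (7/12 + (10² - 13*3 - 13*10 + 3*10))² = (7/12 + (100 - 39 - 130 + 30))² = (7/12 - 39)² = (-461/12)² = 212521/144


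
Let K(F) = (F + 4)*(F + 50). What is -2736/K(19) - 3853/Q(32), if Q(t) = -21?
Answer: 2019085/11109 ≈ 181.75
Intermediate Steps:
K(F) = (4 + F)*(50 + F)
-2736/K(19) - 3853/Q(32) = -2736/(200 + 19**2 + 54*19) - 3853/(-21) = -2736/(200 + 361 + 1026) - 3853*(-1/21) = -2736/1587 + 3853/21 = -2736*1/1587 + 3853/21 = -912/529 + 3853/21 = 2019085/11109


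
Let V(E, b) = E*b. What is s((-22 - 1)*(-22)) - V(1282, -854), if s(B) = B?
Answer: 1095334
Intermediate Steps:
s((-22 - 1)*(-22)) - V(1282, -854) = (-22 - 1)*(-22) - 1282*(-854) = -23*(-22) - 1*(-1094828) = 506 + 1094828 = 1095334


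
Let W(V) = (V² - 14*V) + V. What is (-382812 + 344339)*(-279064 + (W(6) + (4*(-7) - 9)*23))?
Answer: 10770785661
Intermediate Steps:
W(V) = V² - 13*V
(-382812 + 344339)*(-279064 + (W(6) + (4*(-7) - 9)*23)) = (-382812 + 344339)*(-279064 + (6*(-13 + 6) + (4*(-7) - 9)*23)) = -38473*(-279064 + (6*(-7) + (-28 - 9)*23)) = -38473*(-279064 + (-42 - 37*23)) = -38473*(-279064 + (-42 - 851)) = -38473*(-279064 - 893) = -38473*(-279957) = 10770785661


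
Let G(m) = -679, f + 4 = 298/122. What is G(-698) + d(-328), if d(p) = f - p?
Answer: -21506/61 ≈ -352.56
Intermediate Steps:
f = -95/61 (f = -4 + 298/122 = -4 + 298*(1/122) = -4 + 149/61 = -95/61 ≈ -1.5574)
d(p) = -95/61 - p
G(-698) + d(-328) = -679 + (-95/61 - 1*(-328)) = -679 + (-95/61 + 328) = -679 + 19913/61 = -21506/61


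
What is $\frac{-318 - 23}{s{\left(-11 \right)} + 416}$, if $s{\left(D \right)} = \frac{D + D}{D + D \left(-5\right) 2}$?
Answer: $- \frac{3069}{3742} \approx -0.82015$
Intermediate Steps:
$s{\left(D \right)} = - \frac{2}{9}$ ($s{\left(D \right)} = \frac{2 D}{D + - 5 D 2} = \frac{2 D}{D - 10 D} = \frac{2 D}{\left(-9\right) D} = 2 D \left(- \frac{1}{9 D}\right) = - \frac{2}{9}$)
$\frac{-318 - 23}{s{\left(-11 \right)} + 416} = \frac{-318 - 23}{- \frac{2}{9} + 416} = - \frac{341}{\frac{3742}{9}} = \left(-341\right) \frac{9}{3742} = - \frac{3069}{3742}$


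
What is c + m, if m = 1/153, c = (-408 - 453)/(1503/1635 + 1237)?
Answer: -71119819/103223898 ≈ -0.68899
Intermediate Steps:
c = -469245/674666 (c = -861/(1503*(1/1635) + 1237) = -861/(501/545 + 1237) = -861/674666/545 = -861*545/674666 = -469245/674666 ≈ -0.69552)
m = 1/153 ≈ 0.0065359
c + m = -469245/674666 + 1/153 = -71119819/103223898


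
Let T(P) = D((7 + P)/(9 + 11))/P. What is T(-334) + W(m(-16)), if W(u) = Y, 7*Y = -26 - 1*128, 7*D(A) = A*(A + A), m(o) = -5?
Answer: -10394129/467600 ≈ -22.229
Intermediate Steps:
D(A) = 2*A²/7 (D(A) = (A*(A + A))/7 = (A*(2*A))/7 = (2*A²)/7 = 2*A²/7)
T(P) = 2*(7/20 + P/20)²/(7*P) (T(P) = (2*((7 + P)/(9 + 11))²/7)/P = (2*((7 + P)/20)²/7)/P = (2*((7 + P)*(1/20))²/7)/P = (2*(7/20 + P/20)²/7)/P = 2*(7/20 + P/20)²/(7*P))
Y = -22 (Y = (-26 - 1*128)/7 = (-26 - 128)/7 = (⅐)*(-154) = -22)
W(u) = -22
T(-334) + W(m(-16)) = (1/1400)*(7 - 334)²/(-334) - 22 = (1/1400)*(-1/334)*(-327)² - 22 = (1/1400)*(-1/334)*106929 - 22 = -106929/467600 - 22 = -10394129/467600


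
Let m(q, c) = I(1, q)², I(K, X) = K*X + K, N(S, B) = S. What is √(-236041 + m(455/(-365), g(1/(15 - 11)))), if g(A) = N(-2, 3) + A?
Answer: I*√1257862165/73 ≈ 485.84*I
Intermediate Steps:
I(K, X) = K + K*X
g(A) = -2 + A
m(q, c) = (1 + q)² (m(q, c) = (1*(1 + q))² = (1 + q)²)
√(-236041 + m(455/(-365), g(1/(15 - 11)))) = √(-236041 + (1 + 455/(-365))²) = √(-236041 + (1 + 455*(-1/365))²) = √(-236041 + (1 - 91/73)²) = √(-236041 + (-18/73)²) = √(-236041 + 324/5329) = √(-1257862165/5329) = I*√1257862165/73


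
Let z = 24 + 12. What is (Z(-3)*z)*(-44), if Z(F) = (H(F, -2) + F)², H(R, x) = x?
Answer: -39600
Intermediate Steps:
z = 36
Z(F) = (-2 + F)²
(Z(-3)*z)*(-44) = ((-2 - 3)²*36)*(-44) = ((-5)²*36)*(-44) = (25*36)*(-44) = 900*(-44) = -39600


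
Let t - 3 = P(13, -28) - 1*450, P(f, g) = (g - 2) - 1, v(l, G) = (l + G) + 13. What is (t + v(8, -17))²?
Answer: 224676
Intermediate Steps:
v(l, G) = 13 + G + l (v(l, G) = (G + l) + 13 = 13 + G + l)
P(f, g) = -3 + g (P(f, g) = (-2 + g) - 1 = -3 + g)
t = -478 (t = 3 + ((-3 - 28) - 1*450) = 3 + (-31 - 450) = 3 - 481 = -478)
(t + v(8, -17))² = (-478 + (13 - 17 + 8))² = (-478 + 4)² = (-474)² = 224676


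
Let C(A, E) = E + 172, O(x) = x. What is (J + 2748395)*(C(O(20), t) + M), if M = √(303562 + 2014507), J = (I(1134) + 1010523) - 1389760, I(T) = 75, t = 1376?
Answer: 3667572684 + 40276961*√8021 ≈ 7.2748e+9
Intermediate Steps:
J = -379162 (J = (75 + 1010523) - 1389760 = 1010598 - 1389760 = -379162)
C(A, E) = 172 + E
M = 17*√8021 (M = √2318069 = 17*√8021 ≈ 1522.5)
(J + 2748395)*(C(O(20), t) + M) = (-379162 + 2748395)*((172 + 1376) + 17*√8021) = 2369233*(1548 + 17*√8021) = 3667572684 + 40276961*√8021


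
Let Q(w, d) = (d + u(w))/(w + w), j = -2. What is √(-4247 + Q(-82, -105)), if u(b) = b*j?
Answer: I*√28559247/82 ≈ 65.172*I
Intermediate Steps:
u(b) = -2*b (u(b) = b*(-2) = -2*b)
Q(w, d) = (d - 2*w)/(2*w) (Q(w, d) = (d - 2*w)/(w + w) = (d - 2*w)/((2*w)) = (d - 2*w)*(1/(2*w)) = (d - 2*w)/(2*w))
√(-4247 + Q(-82, -105)) = √(-4247 + ((½)*(-105) - 1*(-82))/(-82)) = √(-4247 - (-105/2 + 82)/82) = √(-4247 - 1/82*59/2) = √(-4247 - 59/164) = √(-696567/164) = I*√28559247/82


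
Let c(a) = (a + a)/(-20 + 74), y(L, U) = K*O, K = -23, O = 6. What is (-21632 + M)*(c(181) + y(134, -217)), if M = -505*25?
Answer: 40480355/9 ≈ 4.4978e+6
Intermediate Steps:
M = -12625
y(L, U) = -138 (y(L, U) = -23*6 = -138)
c(a) = a/27 (c(a) = (2*a)/54 = (2*a)*(1/54) = a/27)
(-21632 + M)*(c(181) + y(134, -217)) = (-21632 - 12625)*((1/27)*181 - 138) = -34257*(181/27 - 138) = -34257*(-3545/27) = 40480355/9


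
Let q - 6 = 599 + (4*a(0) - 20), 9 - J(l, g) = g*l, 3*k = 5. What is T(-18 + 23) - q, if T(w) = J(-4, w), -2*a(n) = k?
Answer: -1658/3 ≈ -552.67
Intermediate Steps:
k = 5/3 (k = (⅓)*5 = 5/3 ≈ 1.6667)
J(l, g) = 9 - g*l
a(n) = -⅚ (a(n) = -½*5/3 = -⅚)
T(w) = 9 + 4*w (T(w) = 9 - 1*w*(-4) = 9 + 4*w)
q = 1745/3 (q = 6 + (599 + (4*(-⅚) - 20)) = 6 + (599 + (-10/3 - 20)) = 6 + (599 - 70/3) = 6 + 1727/3 = 1745/3 ≈ 581.67)
T(-18 + 23) - q = (9 + 4*(-18 + 23)) - 1*1745/3 = (9 + 4*5) - 1745/3 = (9 + 20) - 1745/3 = 29 - 1745/3 = -1658/3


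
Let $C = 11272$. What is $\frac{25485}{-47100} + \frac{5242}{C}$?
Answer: $- \frac{168203}{2212130} \approx -0.076037$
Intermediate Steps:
$\frac{25485}{-47100} + \frac{5242}{C} = \frac{25485}{-47100} + \frac{5242}{11272} = 25485 \left(- \frac{1}{47100}\right) + 5242 \cdot \frac{1}{11272} = - \frac{1699}{3140} + \frac{2621}{5636} = - \frac{168203}{2212130}$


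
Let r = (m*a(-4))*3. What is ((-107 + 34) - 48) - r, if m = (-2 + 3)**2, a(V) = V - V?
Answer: -121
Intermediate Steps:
a(V) = 0
m = 1 (m = 1**2 = 1)
r = 0 (r = (1*0)*3 = 0*3 = 0)
((-107 + 34) - 48) - r = ((-107 + 34) - 48) - 1*0 = (-73 - 48) + 0 = -121 + 0 = -121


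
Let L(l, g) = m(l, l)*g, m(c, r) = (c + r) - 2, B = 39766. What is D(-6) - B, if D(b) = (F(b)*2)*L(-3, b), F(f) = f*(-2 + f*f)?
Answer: -59350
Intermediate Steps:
m(c, r) = -2 + c + r
F(f) = f*(-2 + f²)
L(l, g) = g*(-2 + 2*l) (L(l, g) = (-2 + l + l)*g = (-2 + 2*l)*g = g*(-2 + 2*l))
D(b) = -16*b²*(-2 + b²) (D(b) = ((b*(-2 + b²))*2)*(2*b*(-1 - 3)) = (2*b*(-2 + b²))*(2*b*(-4)) = (2*b*(-2 + b²))*(-8*b) = -16*b²*(-2 + b²))
D(-6) - B = 16*(-6)²*(2 - 1*(-6)²) - 1*39766 = 16*36*(2 - 1*36) - 39766 = 16*36*(2 - 36) - 39766 = 16*36*(-34) - 39766 = -19584 - 39766 = -59350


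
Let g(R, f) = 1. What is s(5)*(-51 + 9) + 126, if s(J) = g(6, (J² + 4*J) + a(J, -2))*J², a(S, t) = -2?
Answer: -924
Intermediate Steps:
s(J) = J² (s(J) = 1*J² = J²)
s(5)*(-51 + 9) + 126 = 5²*(-51 + 9) + 126 = 25*(-42) + 126 = -1050 + 126 = -924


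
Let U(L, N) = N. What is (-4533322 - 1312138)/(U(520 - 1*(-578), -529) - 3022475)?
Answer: 1461365/755751 ≈ 1.9337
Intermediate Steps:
(-4533322 - 1312138)/(U(520 - 1*(-578), -529) - 3022475) = (-4533322 - 1312138)/(-529 - 3022475) = -5845460/(-3023004) = -5845460*(-1/3023004) = 1461365/755751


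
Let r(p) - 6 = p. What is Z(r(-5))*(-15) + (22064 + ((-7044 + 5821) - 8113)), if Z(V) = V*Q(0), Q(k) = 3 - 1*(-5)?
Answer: 12608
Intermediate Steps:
Q(k) = 8 (Q(k) = 3 + 5 = 8)
r(p) = 6 + p
Z(V) = 8*V (Z(V) = V*8 = 8*V)
Z(r(-5))*(-15) + (22064 + ((-7044 + 5821) - 8113)) = (8*(6 - 5))*(-15) + (22064 + ((-7044 + 5821) - 8113)) = (8*1)*(-15) + (22064 + (-1223 - 8113)) = 8*(-15) + (22064 - 9336) = -120 + 12728 = 12608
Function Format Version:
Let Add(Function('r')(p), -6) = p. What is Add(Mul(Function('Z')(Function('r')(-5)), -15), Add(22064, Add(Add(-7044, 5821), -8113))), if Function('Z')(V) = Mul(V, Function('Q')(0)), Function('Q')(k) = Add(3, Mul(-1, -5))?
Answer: 12608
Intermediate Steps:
Function('Q')(k) = 8 (Function('Q')(k) = Add(3, 5) = 8)
Function('r')(p) = Add(6, p)
Function('Z')(V) = Mul(8, V) (Function('Z')(V) = Mul(V, 8) = Mul(8, V))
Add(Mul(Function('Z')(Function('r')(-5)), -15), Add(22064, Add(Add(-7044, 5821), -8113))) = Add(Mul(Mul(8, Add(6, -5)), -15), Add(22064, Add(Add(-7044, 5821), -8113))) = Add(Mul(Mul(8, 1), -15), Add(22064, Add(-1223, -8113))) = Add(Mul(8, -15), Add(22064, -9336)) = Add(-120, 12728) = 12608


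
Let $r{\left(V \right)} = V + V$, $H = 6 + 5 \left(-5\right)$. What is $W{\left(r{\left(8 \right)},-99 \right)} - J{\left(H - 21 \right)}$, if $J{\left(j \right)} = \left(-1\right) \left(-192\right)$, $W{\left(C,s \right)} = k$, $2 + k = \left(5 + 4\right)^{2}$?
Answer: $-113$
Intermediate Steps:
$H = -19$ ($H = 6 - 25 = -19$)
$r{\left(V \right)} = 2 V$
$k = 79$ ($k = -2 + \left(5 + 4\right)^{2} = -2 + 9^{2} = -2 + 81 = 79$)
$W{\left(C,s \right)} = 79$
$J{\left(j \right)} = 192$
$W{\left(r{\left(8 \right)},-99 \right)} - J{\left(H - 21 \right)} = 79 - 192 = -113$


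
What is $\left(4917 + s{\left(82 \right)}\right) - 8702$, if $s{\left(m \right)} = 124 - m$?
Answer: $-3743$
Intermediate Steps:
$\left(4917 + s{\left(82 \right)}\right) - 8702 = \left(4917 + \left(124 - 82\right)\right) - 8702 = \left(4917 + 42\right) - 8702 = 4959 - 8702 = -3743$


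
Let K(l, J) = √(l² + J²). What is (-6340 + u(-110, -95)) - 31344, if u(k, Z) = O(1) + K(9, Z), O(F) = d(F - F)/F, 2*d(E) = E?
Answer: -37684 + √9106 ≈ -37589.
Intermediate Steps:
d(E) = E/2
O(F) = 0 (O(F) = ((F - F)/2)/F = ((½)*0)/F = 0/F = 0)
K(l, J) = √(J² + l²)
u(k, Z) = √(81 + Z²) (u(k, Z) = 0 + √(Z² + 9²) = 0 + √(Z² + 81) = 0 + √(81 + Z²) = √(81 + Z²))
(-6340 + u(-110, -95)) - 31344 = (-6340 + √(81 + (-95)²)) - 31344 = (-6340 + √(81 + 9025)) - 31344 = (-6340 + √9106) - 31344 = -37684 + √9106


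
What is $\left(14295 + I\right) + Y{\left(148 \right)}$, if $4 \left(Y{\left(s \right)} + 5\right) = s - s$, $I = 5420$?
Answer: $19710$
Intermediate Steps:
$Y{\left(s \right)} = -5$ ($Y{\left(s \right)} = -5 + \frac{s - s}{4} = -5 + \frac{1}{4} \cdot 0 = -5 + 0 = -5$)
$\left(14295 + I\right) + Y{\left(148 \right)} = \left(14295 + 5420\right) - 5 = 19715 - 5 = 19710$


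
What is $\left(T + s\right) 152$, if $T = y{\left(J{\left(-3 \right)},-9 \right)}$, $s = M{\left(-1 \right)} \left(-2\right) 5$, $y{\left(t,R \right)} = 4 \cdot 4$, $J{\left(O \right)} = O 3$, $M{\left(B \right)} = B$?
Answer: $3952$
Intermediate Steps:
$J{\left(O \right)} = 3 O$
$y{\left(t,R \right)} = 16$
$s = 10$ ($s = \left(-1\right) \left(-2\right) 5 = 2 \cdot 5 = 10$)
$T = 16$
$\left(T + s\right) 152 = \left(16 + 10\right) 152 = 26 \cdot 152 = 3952$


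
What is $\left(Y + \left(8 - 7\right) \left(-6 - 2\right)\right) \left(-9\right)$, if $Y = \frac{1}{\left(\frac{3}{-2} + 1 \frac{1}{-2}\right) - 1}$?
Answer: $75$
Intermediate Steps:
$Y = - \frac{1}{3}$ ($Y = \frac{1}{\left(3 \left(- \frac{1}{2}\right) + 1 \left(- \frac{1}{2}\right)\right) - 1} = \frac{1}{\left(- \frac{3}{2} - \frac{1}{2}\right) - 1} = \frac{1}{-2 - 1} = \frac{1}{-3} = - \frac{1}{3} \approx -0.33333$)
$\left(Y + \left(8 - 7\right) \left(-6 - 2\right)\right) \left(-9\right) = \left(- \frac{1}{3} + \left(8 - 7\right) \left(-6 - 2\right)\right) \left(-9\right) = \left(- \frac{1}{3} + 1 \left(-8\right)\right) \left(-9\right) = \left(- \frac{1}{3} - 8\right) \left(-9\right) = \left(- \frac{25}{3}\right) \left(-9\right) = 75$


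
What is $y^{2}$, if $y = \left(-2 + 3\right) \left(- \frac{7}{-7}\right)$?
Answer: $1$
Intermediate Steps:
$y = 1$ ($y = 1 \left(\left(-7\right) \left(- \frac{1}{7}\right)\right) = 1 \cdot 1 = 1$)
$y^{2} = 1^{2} = 1$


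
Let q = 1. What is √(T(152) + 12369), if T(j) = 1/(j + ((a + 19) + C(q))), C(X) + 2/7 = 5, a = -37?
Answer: √11662007126/971 ≈ 111.22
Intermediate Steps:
C(X) = 33/7 (C(X) = -2/7 + 5 = 33/7)
T(j) = 1/(-93/7 + j) (T(j) = 1/(j + ((-37 + 19) + 33/7)) = 1/(j + (-18 + 33/7)) = 1/(j - 93/7) = 1/(-93/7 + j))
√(T(152) + 12369) = √(7/(-93 + 7*152) + 12369) = √(7/(-93 + 1064) + 12369) = √(7/971 + 12369) = √(12010306/971) = √11662007126/971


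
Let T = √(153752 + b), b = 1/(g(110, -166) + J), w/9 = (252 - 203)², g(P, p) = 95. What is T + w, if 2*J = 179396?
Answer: 21609 + √137740998743249/29931 ≈ 22001.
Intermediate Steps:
J = 89698 (J = (½)*179396 = 89698)
w = 21609 (w = 9*(252 - 203)² = 9*49² = 9*2401 = 21609)
b = 1/89793 (b = 1/(95 + 89698) = 1/89793 ≈ 1.1137e-5)
T = √137740998743249/29931 (T = √(153752 + 1/89793) = √(13805853337/89793) = √137740998743249/29931 ≈ 392.11)
T + w = √137740998743249/29931 + 21609 = 21609 + √137740998743249/29931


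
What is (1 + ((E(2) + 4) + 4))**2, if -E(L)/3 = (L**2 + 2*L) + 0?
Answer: 225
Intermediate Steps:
E(L) = -6*L - 3*L**2 (E(L) = -3*((L**2 + 2*L) + 0) = -3*(L**2 + 2*L) = -6*L - 3*L**2)
(1 + ((E(2) + 4) + 4))**2 = (1 + ((-3*2*(2 + 2) + 4) + 4))**2 = (1 + ((-3*2*4 + 4) + 4))**2 = (1 + ((-24 + 4) + 4))**2 = (1 + (-20 + 4))**2 = (1 - 16)**2 = (-15)**2 = 225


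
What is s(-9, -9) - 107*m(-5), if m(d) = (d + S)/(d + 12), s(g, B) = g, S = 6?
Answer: -170/7 ≈ -24.286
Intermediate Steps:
m(d) = (6 + d)/(12 + d) (m(d) = (d + 6)/(d + 12) = (6 + d)/(12 + d))
s(-9, -9) - 107*m(-5) = -9 - 107*(6 - 5)/(12 - 5) = -9 - 107/7 = -170/7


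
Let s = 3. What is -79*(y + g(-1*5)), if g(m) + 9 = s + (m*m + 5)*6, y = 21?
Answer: -15405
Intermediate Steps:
g(m) = 24 + 6*m² (g(m) = -9 + (3 + (m*m + 5)*6) = -9 + (3 + (m² + 5)*6) = -9 + (3 + (5 + m²)*6) = -9 + (3 + (30 + 6*m²)) = -9 + (33 + 6*m²) = 24 + 6*m²)
-79*(y + g(-1*5)) = -79*(21 + (24 + 6*(-1*5)²)) = -79*(21 + (24 + 6*(-5)²)) = -79*(21 + (24 + 6*25)) = -79*(21 + (24 + 150)) = -79*(21 + 174) = -79*195 = -15405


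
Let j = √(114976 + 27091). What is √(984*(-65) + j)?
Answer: √(-63960 + √142067) ≈ 252.16*I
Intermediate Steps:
j = √142067 ≈ 376.92
√(984*(-65) + j) = √(984*(-65) + √142067) = √(-63960 + √142067)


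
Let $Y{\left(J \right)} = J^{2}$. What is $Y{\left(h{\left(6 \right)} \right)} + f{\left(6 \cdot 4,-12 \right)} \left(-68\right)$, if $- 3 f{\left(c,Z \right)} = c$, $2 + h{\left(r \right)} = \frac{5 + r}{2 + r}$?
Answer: $\frac{34841}{64} \approx 544.39$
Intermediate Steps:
$h{\left(r \right)} = -2 + \frac{5 + r}{2 + r}$
$f{\left(c,Z \right)} = - \frac{c}{3}$
$Y{\left(h{\left(6 \right)} \right)} + f{\left(6 \cdot 4,-12 \right)} \left(-68\right) = \left(\frac{1 - 6}{2 + 6}\right)^{2} + - \frac{6 \cdot 4}{3} \left(-68\right) = \left(\frac{1 - 6}{8}\right)^{2} + \left(- \frac{1}{3}\right) 24 \left(-68\right) = \left(\frac{1}{8} \left(-5\right)\right)^{2} - -544 = \left(- \frac{5}{8}\right)^{2} + 544 = \frac{25}{64} + 544 = \frac{34841}{64}$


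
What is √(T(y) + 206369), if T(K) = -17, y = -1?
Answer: 12*√1433 ≈ 454.26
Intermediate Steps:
√(T(y) + 206369) = √(-17 + 206369) = √206352 = 12*√1433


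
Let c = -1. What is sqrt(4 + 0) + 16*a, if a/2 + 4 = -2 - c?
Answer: -158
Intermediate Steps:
a = -10 (a = -8 + 2*(-2 - 1*(-1)) = -8 + 2*(-2 + 1) = -8 + 2*(-1) = -8 - 2 = -10)
sqrt(4 + 0) + 16*a = sqrt(4 + 0) + 16*(-10) = sqrt(4) - 160 = 2 - 160 = -158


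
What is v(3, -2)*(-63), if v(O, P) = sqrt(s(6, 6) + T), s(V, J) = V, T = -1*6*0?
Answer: -63*sqrt(6) ≈ -154.32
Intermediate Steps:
T = 0 (T = -6*0 = 0)
v(O, P) = sqrt(6) (v(O, P) = sqrt(6 + 0) = sqrt(6))
v(3, -2)*(-63) = sqrt(6)*(-63) = -63*sqrt(6)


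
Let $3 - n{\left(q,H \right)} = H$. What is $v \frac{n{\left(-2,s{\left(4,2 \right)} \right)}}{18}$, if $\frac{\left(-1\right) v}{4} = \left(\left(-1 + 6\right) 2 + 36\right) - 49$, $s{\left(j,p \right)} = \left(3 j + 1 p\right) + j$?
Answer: $-10$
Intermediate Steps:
$s{\left(j,p \right)} = p + 4 j$ ($s{\left(j,p \right)} = \left(3 j + p\right) + j = \left(p + 3 j\right) + j = p + 4 j$)
$n{\left(q,H \right)} = 3 - H$
$v = 12$ ($v = - 4 \left(\left(\left(-1 + 6\right) 2 + 36\right) - 49\right) = - 4 \left(\left(5 \cdot 2 + 36\right) - 49\right) = - 4 \left(\left(10 + 36\right) - 49\right) = - 4 \left(46 - 49\right) = \left(-4\right) \left(-3\right) = 12$)
$v \frac{n{\left(-2,s{\left(4,2 \right)} \right)}}{18} = 12 \frac{3 - \left(2 + 4 \cdot 4\right)}{18} = 12 \left(3 - \left(2 + 16\right)\right) \frac{1}{18} = 12 \left(3 - 18\right) \frac{1}{18} = 12 \left(\left(-15\right) \frac{1}{18}\right) = 12 \left(- \frac{5}{6}\right) = -10$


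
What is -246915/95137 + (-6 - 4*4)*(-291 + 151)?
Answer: 292775045/95137 ≈ 3077.4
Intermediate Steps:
-246915/95137 + (-6 - 4*4)*(-291 + 151) = -246915*1/95137 + (-6 - 16)*(-140) = -246915/95137 - 22*(-140) = -246915/95137 + 3080 = 292775045/95137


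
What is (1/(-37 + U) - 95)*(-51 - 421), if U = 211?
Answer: 3900844/87 ≈ 44837.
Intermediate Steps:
(1/(-37 + U) - 95)*(-51 - 421) = (1/(-37 + 211) - 95)*(-51 - 421) = (1/174 - 95)*(-472) = -16529/174*(-472) = 3900844/87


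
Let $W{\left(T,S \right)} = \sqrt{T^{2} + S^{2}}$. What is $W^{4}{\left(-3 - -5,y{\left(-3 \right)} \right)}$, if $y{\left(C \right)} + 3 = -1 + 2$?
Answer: $64$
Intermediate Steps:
$y{\left(C \right)} = -2$ ($y{\left(C \right)} = -3 + \left(-1 + 2\right) = -3 + 1 = -2$)
$W{\left(T,S \right)} = \sqrt{S^{2} + T^{2}}$
$W^{4}{\left(-3 - -5,y{\left(-3 \right)} \right)} = \left(\sqrt{\left(-2\right)^{2} + \left(-3 - -5\right)^{2}}\right)^{4} = \left(\sqrt{4 + \left(-3 + 5\right)^{2}}\right)^{4} = \left(\sqrt{4 + 2^{2}}\right)^{4} = \left(\sqrt{4 + 4}\right)^{4} = \left(\sqrt{8}\right)^{4} = \left(2 \sqrt{2}\right)^{4} = 64$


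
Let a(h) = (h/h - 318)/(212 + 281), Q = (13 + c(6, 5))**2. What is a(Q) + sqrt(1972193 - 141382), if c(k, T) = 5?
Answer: -317/493 + sqrt(1830811) ≈ 1352.4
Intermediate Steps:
Q = 324 (Q = (13 + 5)**2 = 18**2 = 324)
a(h) = -317/493 (a(h) = (1 - 318)/493 = -317*1/493 = -317/493)
a(Q) + sqrt(1972193 - 141382) = -317/493 + sqrt(1972193 - 141382) = -317/493 + sqrt(1830811)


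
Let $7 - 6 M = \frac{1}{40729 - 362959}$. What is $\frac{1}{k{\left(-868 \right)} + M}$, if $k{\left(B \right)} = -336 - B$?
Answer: $\frac{1933380}{1030813771} \approx 0.0018756$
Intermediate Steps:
$M = \frac{2255611}{1933380}$ ($M = \frac{7}{6} - \frac{1}{6 \left(40729 - 362959\right)} = \frac{7}{6} - \frac{1}{6 \left(-322230\right)} = \frac{7}{6} - - \frac{1}{1933380} = \frac{7}{6} + \frac{1}{1933380} = \frac{2255611}{1933380} \approx 1.1667$)
$\frac{1}{k{\left(-868 \right)} + M} = \frac{1}{\left(-336 - -868\right) + \frac{2255611}{1933380}} = \frac{1}{\left(-336 + 868\right) + \frac{2255611}{1933380}} = \frac{1}{532 + \frac{2255611}{1933380}} = \frac{1}{\frac{1030813771}{1933380}} = \frac{1933380}{1030813771}$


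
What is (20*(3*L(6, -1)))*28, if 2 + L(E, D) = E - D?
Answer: 8400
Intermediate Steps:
L(E, D) = -2 + E - D (L(E, D) = -2 + (E - D) = -2 + E - D)
(20*(3*L(6, -1)))*28 = (20*(3*(-2 + 6 - 1*(-1))))*28 = (20*(3*(-2 + 6 + 1)))*28 = (20*(3*5))*28 = (20*15)*28 = 300*28 = 8400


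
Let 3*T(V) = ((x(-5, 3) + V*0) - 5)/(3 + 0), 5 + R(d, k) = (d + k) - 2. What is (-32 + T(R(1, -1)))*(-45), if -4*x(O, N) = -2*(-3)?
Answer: 2945/2 ≈ 1472.5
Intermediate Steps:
x(O, N) = -3/2 (x(O, N) = -(-1)*(-3)/2 = -¼*6 = -3/2)
R(d, k) = -7 + d + k (R(d, k) = -5 + ((d + k) - 2) = -5 + (-2 + d + k) = -7 + d + k)
T(V) = -13/18 (T(V) = (((-3/2 + V*0) - 5)/(3 + 0))/3 = (((-3/2 + 0) - 5)/3)/3 = ((-3/2 - 5)*(⅓))/3 = (-13/2*⅓)/3 = (⅓)*(-13/6) = -13/18)
(-32 + T(R(1, -1)))*(-45) = (-32 - 13/18)*(-45) = -589/18*(-45) = 2945/2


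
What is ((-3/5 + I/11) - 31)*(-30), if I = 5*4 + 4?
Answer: 9708/11 ≈ 882.54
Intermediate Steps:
I = 24 (I = 20 + 4 = 24)
((-3/5 + I/11) - 31)*(-30) = ((-3/5 + 24/11) - 31)*(-30) = ((-3*⅕ + 24*(1/11)) - 31)*(-30) = ((-⅗ + 24/11) - 31)*(-30) = (87/55 - 31)*(-30) = -1618/55*(-30) = 9708/11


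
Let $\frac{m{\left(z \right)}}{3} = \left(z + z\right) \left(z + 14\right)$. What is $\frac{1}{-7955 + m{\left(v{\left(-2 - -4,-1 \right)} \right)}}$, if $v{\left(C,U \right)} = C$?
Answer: $- \frac{1}{7763} \approx -0.00012882$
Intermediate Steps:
$m{\left(z \right)} = 6 z \left(14 + z\right)$ ($m{\left(z \right)} = 3 \left(z + z\right) \left(z + 14\right) = 3 \cdot 2 z \left(14 + z\right) = 6 z \left(14 + z\right)$)
$\frac{1}{-7955 + m{\left(v{\left(-2 - -4,-1 \right)} \right)}} = \frac{1}{-7955 + 6 \left(-2 - -4\right) \left(14 - -2\right)} = \frac{1}{-7955 + 6 \left(-2 + 4\right) \left(14 + \left(-2 + 4\right)\right)} = \frac{1}{-7955 + 6 \cdot 2 \left(14 + 2\right)} = \frac{1}{-7955 + 6 \cdot 2 \cdot 16} = \frac{1}{-7955 + 192} = \frac{1}{-7763} = - \frac{1}{7763}$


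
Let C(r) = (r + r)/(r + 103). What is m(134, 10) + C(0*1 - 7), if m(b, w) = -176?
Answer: -8455/48 ≈ -176.15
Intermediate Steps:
C(r) = 2*r/(103 + r) (C(r) = (2*r)/(103 + r) = 2*r/(103 + r))
m(134, 10) + C(0*1 - 7) = -176 + 2*(0*1 - 7)/(103 + (0*1 - 7)) = -176 + 2*(0 - 7)/(103 + (0 - 7)) = -176 + 2*(-7)/(103 - 7) = -176 + 2*(-7)/96 = -176 + 2*(-7)*(1/96) = -176 - 7/48 = -8455/48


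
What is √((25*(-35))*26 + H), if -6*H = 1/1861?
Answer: I*√2836459910166/11166 ≈ 150.83*I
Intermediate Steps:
H = -1/11166 (H = -⅙/1861 = -⅙*1/1861 = -1/11166 ≈ -8.9558e-5)
√((25*(-35))*26 + H) = √((25*(-35))*26 - 1/11166) = √(-875*26 - 1/11166) = √(-22750 - 1/11166) = √(-254026501/11166) = I*√2836459910166/11166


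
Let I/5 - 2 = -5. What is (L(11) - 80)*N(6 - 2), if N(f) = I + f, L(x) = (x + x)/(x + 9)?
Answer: 8679/10 ≈ 867.90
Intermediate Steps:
I = -15 (I = 10 + 5*(-5) = 10 - 25 = -15)
L(x) = 2*x/(9 + x) (L(x) = (2*x)/(9 + x) = 2*x/(9 + x))
N(f) = -15 + f
(L(11) - 80)*N(6 - 2) = (2*11/(9 + 11) - 80)*(-15 + (6 - 2)) = (2*11/20 - 80)*(-15 + 4) = (2*11*(1/20) - 80)*(-11) = (11/10 - 80)*(-11) = -789/10*(-11) = 8679/10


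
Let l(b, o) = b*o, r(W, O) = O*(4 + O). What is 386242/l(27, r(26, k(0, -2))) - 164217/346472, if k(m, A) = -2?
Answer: -33459943415/9354744 ≈ -3576.8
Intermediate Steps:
386242/l(27, r(26, k(0, -2))) - 164217/346472 = 386242/((27*(-2*(4 - 2)))) - 164217/346472 = 386242/((27*(-2*2))) - 164217*1/346472 = 386242/((27*(-4))) - 164217/346472 = 386242/(-108) - 164217/346472 = 386242*(-1/108) - 164217/346472 = -193121/54 - 164217/346472 = -33459943415/9354744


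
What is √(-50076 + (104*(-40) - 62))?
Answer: I*√54298 ≈ 233.02*I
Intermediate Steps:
√(-50076 + (104*(-40) - 62)) = √(-50076 + (-4160 - 62)) = √(-50076 - 4222) = √(-54298) = I*√54298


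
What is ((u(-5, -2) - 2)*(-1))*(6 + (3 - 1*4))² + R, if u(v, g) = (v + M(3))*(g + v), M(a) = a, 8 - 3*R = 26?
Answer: -306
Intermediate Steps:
R = -6 (R = 8/3 - ⅓*26 = 8/3 - 26/3 = -6)
u(v, g) = (3 + v)*(g + v) (u(v, g) = (v + 3)*(g + v) = (3 + v)*(g + v))
((u(-5, -2) - 2)*(-1))*(6 + (3 - 1*4))² + R = ((((-5)² + 3*(-2) + 3*(-5) - 2*(-5)) - 2)*(-1))*(6 + (3 - 1*4))² - 6 = (((25 - 6 - 15 + 10) - 2)*(-1))*(6 + (3 - 4))² - 6 = ((14 - 2)*(-1))*(6 - 1)² - 6 = (12*(-1))*5² - 6 = -12*25 - 6 = -300 - 6 = -306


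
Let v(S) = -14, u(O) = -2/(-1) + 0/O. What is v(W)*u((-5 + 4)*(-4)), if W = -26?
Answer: -28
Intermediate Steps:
u(O) = 2 (u(O) = -2*(-1) + 0 = 2 + 0 = 2)
v(W)*u((-5 + 4)*(-4)) = -14*2 = -28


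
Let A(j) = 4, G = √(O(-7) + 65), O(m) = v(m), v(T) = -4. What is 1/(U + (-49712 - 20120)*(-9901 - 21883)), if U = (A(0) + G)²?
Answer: 2219540365/4926359431864329321 - 8*√61/4926359431864329321 ≈ 4.5054e-10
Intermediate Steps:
O(m) = -4
G = √61 (G = √(-4 + 65) = √61 ≈ 7.8102)
U = (4 + √61)² ≈ 139.48
1/(U + (-49712 - 20120)*(-9901 - 21883)) = 1/((4 + √61)² + (-49712 - 20120)*(-9901 - 21883)) = 1/((4 + √61)² - 69832*(-31784)) = 1/((4 + √61)² + 2219540288) = 1/(2219540288 + (4 + √61)²)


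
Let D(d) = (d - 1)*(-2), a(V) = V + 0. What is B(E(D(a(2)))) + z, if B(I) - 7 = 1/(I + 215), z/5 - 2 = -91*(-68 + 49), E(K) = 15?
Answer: 1992261/230 ≈ 8662.0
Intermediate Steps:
a(V) = V
D(d) = 2 - 2*d (D(d) = (-1 + d)*(-2) = 2 - 2*d)
z = 8655 (z = 10 + 5*(-91*(-68 + 49)) = 10 + 5*(-91*(-19)) = 10 + 5*1729 = 10 + 8645 = 8655)
B(I) = 7 + 1/(215 + I) (B(I) = 7 + 1/(I + 215) = 7 + 1/(215 + I))
B(E(D(a(2)))) + z = (1506 + 7*15)/(215 + 15) + 8655 = (1506 + 105)/230 + 8655 = (1/230)*1611 + 8655 = 1611/230 + 8655 = 1992261/230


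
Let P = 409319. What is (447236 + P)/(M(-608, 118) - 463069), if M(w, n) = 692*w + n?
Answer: -122365/126241 ≈ -0.96930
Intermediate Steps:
M(w, n) = n + 692*w
(447236 + P)/(M(-608, 118) - 463069) = (447236 + 409319)/((118 + 692*(-608)) - 463069) = 856555/((118 - 420736) - 463069) = 856555/(-420618 - 463069) = 856555/(-883687) = 856555*(-1/883687) = -122365/126241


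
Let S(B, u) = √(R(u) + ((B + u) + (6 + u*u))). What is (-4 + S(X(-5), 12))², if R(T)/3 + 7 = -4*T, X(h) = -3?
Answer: (4 - I*√6)² ≈ 10.0 - 19.596*I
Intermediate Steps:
R(T) = -21 - 12*T (R(T) = -21 + 3*(-4*T) = -21 - 12*T)
S(B, u) = √(-15 + B + u² - 11*u) (S(B, u) = √((-21 - 12*u) + ((B + u) + (6 + u*u))) = √((-21 - 12*u) + ((B + u) + (6 + u²))) = √((-21 - 12*u) + (6 + B + u + u²)) = √(-15 + B + u² - 11*u))
(-4 + S(X(-5), 12))² = (-4 + √(-15 - 3 + 12² - 11*12))² = (-4 + √(-15 - 3 + 144 - 132))² = (-4 + √(-6))² = (-4 + I*√6)²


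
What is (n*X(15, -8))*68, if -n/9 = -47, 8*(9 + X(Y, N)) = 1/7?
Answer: -3617073/14 ≈ -2.5836e+5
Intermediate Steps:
X(Y, N) = -503/56 (X(Y, N) = -9 + (⅛)/7 = -9 + (⅛)*(⅐) = -9 + 1/56 = -503/56)
n = 423 (n = -9*(-47) = 423)
(n*X(15, -8))*68 = (423*(-503/56))*68 = -212769/56*68 = -3617073/14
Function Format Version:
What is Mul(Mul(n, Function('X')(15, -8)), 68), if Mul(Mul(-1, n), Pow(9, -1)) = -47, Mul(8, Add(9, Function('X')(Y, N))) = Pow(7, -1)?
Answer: Rational(-3617073, 14) ≈ -2.5836e+5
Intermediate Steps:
Function('X')(Y, N) = Rational(-503, 56) (Function('X')(Y, N) = Add(-9, Mul(Rational(1, 8), Pow(7, -1))) = Add(-9, Mul(Rational(1, 8), Rational(1, 7))) = Add(-9, Rational(1, 56)) = Rational(-503, 56))
n = 423 (n = Mul(-9, -47) = 423)
Mul(Mul(n, Function('X')(15, -8)), 68) = Mul(Mul(423, Rational(-503, 56)), 68) = Mul(Rational(-212769, 56), 68) = Rational(-3617073, 14)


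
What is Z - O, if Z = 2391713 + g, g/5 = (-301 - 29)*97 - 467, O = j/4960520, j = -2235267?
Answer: 11058628365827/4960520 ≈ 2.2293e+6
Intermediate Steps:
O = -2235267/4960520 ≈ -0.45061
g = -162385 (g = 5*((-301 - 29)*97 - 467) = 5*(-330*97 - 467) = 5*(-32010 - 467) = 5*(-32477) = -162385)
Z = 2229328 (Z = 2391713 - 162385 = 2229328)
Z - O = 2229328 - 1*(-2235267/4960520) = 2229328 + 2235267/4960520 = 11058628365827/4960520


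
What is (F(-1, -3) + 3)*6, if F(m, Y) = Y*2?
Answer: -18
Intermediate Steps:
F(m, Y) = 2*Y
(F(-1, -3) + 3)*6 = (2*(-3) + 3)*6 = (-6 + 3)*6 = -3*6 = -18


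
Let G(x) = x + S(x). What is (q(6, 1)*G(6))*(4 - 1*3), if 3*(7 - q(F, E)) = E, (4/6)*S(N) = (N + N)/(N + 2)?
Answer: 55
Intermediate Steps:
S(N) = 3*N/(2 + N) (S(N) = 3*((N + N)/(N + 2))/2 = 3*((2*N)/(2 + N))/2 = 3*(2*N/(2 + N))/2 = 3*N/(2 + N))
q(F, E) = 7 - E/3
G(x) = x + 3*x/(2 + x)
(q(6, 1)*G(6))*(4 - 1*3) = ((7 - ⅓*1)*(6*(5 + 6)/(2 + 6)))*(4 - 1*3) = ((7 - ⅓)*(6*11/8))*(4 - 3) = (20*(6*(⅛)*11)/3)*1 = ((20/3)*(33/4))*1 = 55*1 = 55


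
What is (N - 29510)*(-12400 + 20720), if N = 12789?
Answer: -139118720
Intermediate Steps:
(N - 29510)*(-12400 + 20720) = (12789 - 29510)*(-12400 + 20720) = -16721*8320 = -139118720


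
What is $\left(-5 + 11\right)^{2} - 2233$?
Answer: $-2197$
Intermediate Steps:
$\left(-5 + 11\right)^{2} - 2233 = 6^{2} - 2233 = 36 - 2233 = -2197$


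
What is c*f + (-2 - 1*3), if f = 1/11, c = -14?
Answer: -69/11 ≈ -6.2727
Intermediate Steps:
f = 1/11 ≈ 0.090909
c*f + (-2 - 1*3) = -14*1/11 + (-2 - 1*3) = -14/11 + (-2 - 3) = -14/11 - 5 = -69/11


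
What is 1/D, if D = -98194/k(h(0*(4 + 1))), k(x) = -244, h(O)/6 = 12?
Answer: 122/49097 ≈ 0.0024849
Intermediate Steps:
h(O) = 72 (h(O) = 6*12 = 72)
D = 49097/122 (D = -98194/(-244) = -98194*(-1/244) = 49097/122 ≈ 402.43)
1/D = 1/(49097/122) = 122/49097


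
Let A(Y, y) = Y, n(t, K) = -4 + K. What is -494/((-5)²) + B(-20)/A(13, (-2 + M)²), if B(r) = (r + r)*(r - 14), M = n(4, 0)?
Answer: 27578/325 ≈ 84.855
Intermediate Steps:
M = -4 (M = -4 + 0 = -4)
B(r) = 2*r*(-14 + r) (B(r) = (2*r)*(-14 + r) = 2*r*(-14 + r))
-494/((-5)²) + B(-20)/A(13, (-2 + M)²) = -494/((-5)²) + (2*(-20)*(-14 - 20))/13 = -494/25 + (2*(-20)*(-34))*(1/13) = -494*1/25 + 1360*(1/13) = -494/25 + 1360/13 = 27578/325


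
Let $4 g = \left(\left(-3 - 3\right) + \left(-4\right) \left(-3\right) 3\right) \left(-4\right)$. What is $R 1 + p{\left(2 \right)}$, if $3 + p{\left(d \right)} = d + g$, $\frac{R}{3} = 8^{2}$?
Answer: $161$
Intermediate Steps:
$g = -30$ ($g = \frac{\left(\left(-3 - 3\right) + \left(-4\right) \left(-3\right) 3\right) \left(-4\right)}{4} = \frac{\left(-6 + 12 \cdot 3\right) \left(-4\right)}{4} = \frac{\left(-6 + 36\right) \left(-4\right)}{4} = \frac{30 \left(-4\right)}{4} = \frac{1}{4} \left(-120\right) = -30$)
$R = 192$ ($R = 3 \cdot 8^{2} = 3 \cdot 64 = 192$)
$p{\left(d \right)} = -33 + d$ ($p{\left(d \right)} = -3 + \left(d - 30\right) = -3 + \left(-30 + d\right) = -33 + d$)
$R 1 + p{\left(2 \right)} = 192 \cdot 1 + \left(-33 + 2\right) = 192 - 31 = 161$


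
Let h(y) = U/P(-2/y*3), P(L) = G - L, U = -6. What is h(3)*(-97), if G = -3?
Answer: -582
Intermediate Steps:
P(L) = -3 - L
h(y) = -6/(-3 + 6/y) (h(y) = -6/(-3 - (-2/y)*3) = -6/(-3 - (-6)/y) = -6/(-3 + 6/y))
h(3)*(-97) = (2*3/(-2 + 3))*(-97) = (2*3/1)*(-97) = (2*3*1)*(-97) = 6*(-97) = -582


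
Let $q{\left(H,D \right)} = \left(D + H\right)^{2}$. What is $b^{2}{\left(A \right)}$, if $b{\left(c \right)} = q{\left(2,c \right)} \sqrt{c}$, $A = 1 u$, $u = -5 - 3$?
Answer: $-10368$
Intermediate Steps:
$u = -8$ ($u = -5 - 3 = -8$)
$A = -8$ ($A = 1 \left(-8\right) = -8$)
$b{\left(c \right)} = \sqrt{c} \left(2 + c\right)^{2}$ ($b{\left(c \right)} = \left(c + 2\right)^{2} \sqrt{c} = \left(2 + c\right)^{2} \sqrt{c} = \sqrt{c} \left(2 + c\right)^{2}$)
$b^{2}{\left(A \right)} = \left(\sqrt{-8} \left(2 - 8\right)^{2}\right)^{2} = \left(2 i \sqrt{2} \left(-6\right)^{2}\right)^{2} = \left(2 i \sqrt{2} \cdot 36\right)^{2} = \left(72 i \sqrt{2}\right)^{2} = -10368$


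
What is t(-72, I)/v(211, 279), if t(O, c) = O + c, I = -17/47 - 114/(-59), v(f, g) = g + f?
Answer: -195301/1358770 ≈ -0.14373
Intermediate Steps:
v(f, g) = f + g
I = 4355/2773 (I = -17*1/47 - 114*(-1/59) = -17/47 + 114/59 = 4355/2773 ≈ 1.5705)
t(-72, I)/v(211, 279) = (-72 + 4355/2773)/(211 + 279) = -195301/2773/490 = -195301/2773*1/490 = -195301/1358770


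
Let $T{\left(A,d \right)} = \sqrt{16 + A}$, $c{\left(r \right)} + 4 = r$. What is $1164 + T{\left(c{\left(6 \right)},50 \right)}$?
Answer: $1164 + 3 \sqrt{2} \approx 1168.2$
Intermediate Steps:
$c{\left(r \right)} = -4 + r$
$1164 + T{\left(c{\left(6 \right)},50 \right)} = 1164 + \sqrt{16 + \left(-4 + 6\right)} = 1164 + \sqrt{16 + 2} = 1164 + \sqrt{18} = 1164 + 3 \sqrt{2}$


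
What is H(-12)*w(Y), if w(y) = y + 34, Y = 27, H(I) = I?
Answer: -732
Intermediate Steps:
w(y) = 34 + y
H(-12)*w(Y) = -12*(34 + 27) = -12*61 = -732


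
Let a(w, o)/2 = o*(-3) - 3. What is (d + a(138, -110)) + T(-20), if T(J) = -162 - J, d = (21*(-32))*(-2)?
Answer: 1856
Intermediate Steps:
d = 1344 (d = -672*(-2) = 1344)
a(w, o) = -6 - 6*o (a(w, o) = 2*(o*(-3) - 3) = 2*(-3*o - 3) = 2*(-3 - 3*o) = -6 - 6*o)
(d + a(138, -110)) + T(-20) = (1344 + (-6 - 6*(-110))) + (-162 - 1*(-20)) = (1344 + (-6 + 660)) + (-162 + 20) = (1344 + 654) - 142 = 1998 - 142 = 1856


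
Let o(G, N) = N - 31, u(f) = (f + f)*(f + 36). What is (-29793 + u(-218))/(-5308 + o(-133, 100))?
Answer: -49559/5239 ≈ -9.4596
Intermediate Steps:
u(f) = 2*f*(36 + f) (u(f) = (2*f)*(36 + f) = 2*f*(36 + f))
o(G, N) = -31 + N
(-29793 + u(-218))/(-5308 + o(-133, 100)) = (-29793 + 2*(-218)*(36 - 218))/(-5308 + (-31 + 100)) = (-29793 + 2*(-218)*(-182))/(-5308 + 69) = (-29793 + 79352)/(-5239) = 49559*(-1/5239) = -49559/5239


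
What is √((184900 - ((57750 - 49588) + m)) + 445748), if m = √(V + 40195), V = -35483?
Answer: √(622486 - 2*√1178) ≈ 788.93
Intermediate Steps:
m = 2*√1178 (m = √(-35483 + 40195) = √4712 = 2*√1178 ≈ 68.644)
√((184900 - ((57750 - 49588) + m)) + 445748) = √((184900 - ((57750 - 49588) + 2*√1178)) + 445748) = √((184900 - (8162 + 2*√1178)) + 445748) = √((184900 + (-8162 - 2*√1178)) + 445748) = √((176738 - 2*√1178) + 445748) = √(622486 - 2*√1178)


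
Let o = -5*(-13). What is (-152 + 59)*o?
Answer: -6045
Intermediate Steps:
o = 65
(-152 + 59)*o = (-152 + 59)*65 = -93*65 = -6045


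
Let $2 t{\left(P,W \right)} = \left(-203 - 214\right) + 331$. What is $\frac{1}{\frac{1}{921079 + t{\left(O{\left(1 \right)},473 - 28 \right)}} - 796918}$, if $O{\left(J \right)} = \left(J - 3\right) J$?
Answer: $- \frac{921036}{733990167047} \approx -1.2548 \cdot 10^{-6}$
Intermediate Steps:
$O{\left(J \right)} = J \left(-3 + J\right)$ ($O{\left(J \right)} = \left(-3 + J\right) J = J \left(-3 + J\right)$)
$t{\left(P,W \right)} = -43$ ($t{\left(P,W \right)} = \frac{\left(-203 - 214\right) + 331}{2} = \frac{-417 + 331}{2} = \frac{1}{2} \left(-86\right) = -43$)
$\frac{1}{\frac{1}{921079 + t{\left(O{\left(1 \right)},473 - 28 \right)}} - 796918} = \frac{1}{\frac{1}{921079 - 43} - 796918} = \frac{1}{\frac{1}{921036} - 796918} = \frac{1}{- \frac{733990167047}{921036}} = - \frac{921036}{733990167047}$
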